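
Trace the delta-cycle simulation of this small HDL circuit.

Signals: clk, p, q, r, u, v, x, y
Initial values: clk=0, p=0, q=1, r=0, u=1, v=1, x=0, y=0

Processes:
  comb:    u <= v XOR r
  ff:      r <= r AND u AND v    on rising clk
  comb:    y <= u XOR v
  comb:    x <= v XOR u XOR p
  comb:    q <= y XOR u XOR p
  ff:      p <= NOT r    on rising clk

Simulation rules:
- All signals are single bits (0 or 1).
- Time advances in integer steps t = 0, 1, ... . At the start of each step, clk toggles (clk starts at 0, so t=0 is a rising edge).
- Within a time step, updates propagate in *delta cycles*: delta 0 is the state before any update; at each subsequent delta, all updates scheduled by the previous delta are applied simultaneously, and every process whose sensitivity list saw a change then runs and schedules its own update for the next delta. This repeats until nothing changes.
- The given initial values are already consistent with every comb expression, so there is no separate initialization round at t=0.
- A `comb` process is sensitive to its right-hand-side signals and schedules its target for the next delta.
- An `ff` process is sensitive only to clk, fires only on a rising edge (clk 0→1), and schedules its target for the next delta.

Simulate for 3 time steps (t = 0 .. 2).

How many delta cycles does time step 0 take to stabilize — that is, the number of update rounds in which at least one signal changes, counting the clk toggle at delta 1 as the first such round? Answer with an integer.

t0.Δ0 r=0 q=1 u=1 x=0 y=0 v=1 clk=0 p=0
t0.Δ1 r=0 q=1 u=1 x=0 y=0 v=1 clk=1 p=0
t0.Δ2 r=0 q=1 u=1 x=0 y=0 v=1 clk=1 p=1
t0.Δ3 r=0 q=0 u=1 x=1 y=0 v=1 clk=1 p=1
t1.Δ0 r=0 q=0 u=1 x=1 y=0 v=1 clk=1 p=1
t1.Δ1 r=0 q=0 u=1 x=1 y=0 v=1 clk=0 p=1
t2.Δ0 r=0 q=0 u=1 x=1 y=0 v=1 clk=0 p=1
t2.Δ1 r=0 q=0 u=1 x=1 y=0 v=1 clk=1 p=1

3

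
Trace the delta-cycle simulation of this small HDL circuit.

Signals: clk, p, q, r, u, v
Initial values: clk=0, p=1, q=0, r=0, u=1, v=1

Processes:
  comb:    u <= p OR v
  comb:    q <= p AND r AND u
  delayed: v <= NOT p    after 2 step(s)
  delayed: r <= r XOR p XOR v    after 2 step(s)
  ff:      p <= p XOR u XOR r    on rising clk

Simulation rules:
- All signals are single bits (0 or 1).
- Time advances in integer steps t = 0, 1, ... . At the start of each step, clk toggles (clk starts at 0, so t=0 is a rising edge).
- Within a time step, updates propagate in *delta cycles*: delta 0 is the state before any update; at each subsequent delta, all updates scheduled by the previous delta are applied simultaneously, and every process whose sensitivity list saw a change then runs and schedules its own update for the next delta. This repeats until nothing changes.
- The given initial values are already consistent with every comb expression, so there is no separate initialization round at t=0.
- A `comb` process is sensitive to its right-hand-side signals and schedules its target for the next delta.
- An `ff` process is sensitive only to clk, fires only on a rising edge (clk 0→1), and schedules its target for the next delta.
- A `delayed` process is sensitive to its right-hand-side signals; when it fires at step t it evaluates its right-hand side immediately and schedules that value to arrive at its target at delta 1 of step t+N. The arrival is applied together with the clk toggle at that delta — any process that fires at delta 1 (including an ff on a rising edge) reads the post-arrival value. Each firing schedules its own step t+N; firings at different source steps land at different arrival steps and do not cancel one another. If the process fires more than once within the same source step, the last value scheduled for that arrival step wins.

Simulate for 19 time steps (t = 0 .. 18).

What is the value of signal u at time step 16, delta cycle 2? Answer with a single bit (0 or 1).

1

[bits: clk,q,r,v,p,u]
t=0: Δ0=000111 Δ1=100111 Δ2=100101 | 2Δ
t=1: Δ0=100101 Δ1=000101 | 1Δ
t=2: Δ0=000101 Δ1=101101 | 1Δ
t=3: Δ0=101101 Δ1=001101 | 1Δ
t=4: Δ0=001101 Δ1=100101 Δ2=100111 | 2Δ
t=5: Δ0=100111 Δ1=000111 | 1Δ
t=6: Δ0=000111 Δ1=100011 Δ2=100001 Δ3=100000 | 3Δ
t=7: Δ0=100000 Δ1=000000 | 1Δ
t=8: Δ0=000000 Δ1=100100 Δ2=100101 | 2Δ
t=9: Δ0=100101 Δ1=000101 | 1Δ
t=10: Δ0=000101 Δ1=101101 | 1Δ
t=11: Δ0=101101 Δ1=001101 | 1Δ
t=12: Δ0=001101 Δ1=100101 Δ2=100111 | 2Δ
t=13: Δ0=100111 Δ1=000111 | 1Δ
t=14: Δ0=000111 Δ1=100011 Δ2=100001 Δ3=100000 | 3Δ
t=15: Δ0=100000 Δ1=000000 | 1Δ
t=16: Δ0=000000 Δ1=100100 Δ2=100101 | 2Δ
t=17: Δ0=100101 Δ1=000101 | 1Δ
t=18: Δ0=000101 Δ1=101101 | 1Δ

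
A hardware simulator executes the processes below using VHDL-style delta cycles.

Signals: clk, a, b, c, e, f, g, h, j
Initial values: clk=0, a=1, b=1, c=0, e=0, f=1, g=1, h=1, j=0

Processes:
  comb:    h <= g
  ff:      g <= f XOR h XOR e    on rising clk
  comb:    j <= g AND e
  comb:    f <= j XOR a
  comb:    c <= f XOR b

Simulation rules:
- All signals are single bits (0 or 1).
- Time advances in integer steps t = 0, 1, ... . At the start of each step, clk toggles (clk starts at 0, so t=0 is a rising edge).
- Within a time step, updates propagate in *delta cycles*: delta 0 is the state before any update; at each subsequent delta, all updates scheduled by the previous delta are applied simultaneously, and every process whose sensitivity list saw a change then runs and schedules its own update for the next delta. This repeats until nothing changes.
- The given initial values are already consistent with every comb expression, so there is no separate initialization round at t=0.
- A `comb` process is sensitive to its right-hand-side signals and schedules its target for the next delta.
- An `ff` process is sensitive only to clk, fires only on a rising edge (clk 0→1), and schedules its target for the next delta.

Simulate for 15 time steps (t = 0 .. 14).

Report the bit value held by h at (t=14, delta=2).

t=0 Δ0: f=1 j=0 a=1 b=1 g=1 h=1 e=0 clk=0 c=0
  Δ1: clk:0→1
  Δ2: g:1→0
  Δ3: h:1→0
  (3Δ to stable)
t=1 Δ0: f=1 j=0 a=1 b=1 g=0 h=0 e=0 clk=1 c=0
  Δ1: clk:1→0
  (1Δ to stable)
t=2 Δ0: f=1 j=0 a=1 b=1 g=0 h=0 e=0 clk=0 c=0
  Δ1: clk:0→1
  Δ2: g:0→1
  Δ3: h:0→1
  (3Δ to stable)
t=3 Δ0: f=1 j=0 a=1 b=1 g=1 h=1 e=0 clk=1 c=0
  Δ1: clk:1→0
  (1Δ to stable)
t=4 Δ0: f=1 j=0 a=1 b=1 g=1 h=1 e=0 clk=0 c=0
  Δ1: clk:0→1
  Δ2: g:1→0
  Δ3: h:1→0
  (3Δ to stable)
t=5 Δ0: f=1 j=0 a=1 b=1 g=0 h=0 e=0 clk=1 c=0
  Δ1: clk:1→0
  (1Δ to stable)
t=6 Δ0: f=1 j=0 a=1 b=1 g=0 h=0 e=0 clk=0 c=0
  Δ1: clk:0→1
  Δ2: g:0→1
  Δ3: h:0→1
  (3Δ to stable)
t=7 Δ0: f=1 j=0 a=1 b=1 g=1 h=1 e=0 clk=1 c=0
  Δ1: clk:1→0
  (1Δ to stable)
t=8 Δ0: f=1 j=0 a=1 b=1 g=1 h=1 e=0 clk=0 c=0
  Δ1: clk:0→1
  Δ2: g:1→0
  Δ3: h:1→0
  (3Δ to stable)
t=9 Δ0: f=1 j=0 a=1 b=1 g=0 h=0 e=0 clk=1 c=0
  Δ1: clk:1→0
  (1Δ to stable)
t=10 Δ0: f=1 j=0 a=1 b=1 g=0 h=0 e=0 clk=0 c=0
  Δ1: clk:0→1
  Δ2: g:0→1
  Δ3: h:0→1
  (3Δ to stable)
t=11 Δ0: f=1 j=0 a=1 b=1 g=1 h=1 e=0 clk=1 c=0
  Δ1: clk:1→0
  (1Δ to stable)
t=12 Δ0: f=1 j=0 a=1 b=1 g=1 h=1 e=0 clk=0 c=0
  Δ1: clk:0→1
  Δ2: g:1→0
  Δ3: h:1→0
  (3Δ to stable)
t=13 Δ0: f=1 j=0 a=1 b=1 g=0 h=0 e=0 clk=1 c=0
  Δ1: clk:1→0
  (1Δ to stable)
t=14 Δ0: f=1 j=0 a=1 b=1 g=0 h=0 e=0 clk=0 c=0
  Δ1: clk:0→1
  Δ2: g:0→1
  Δ3: h:0→1
  (3Δ to stable)

0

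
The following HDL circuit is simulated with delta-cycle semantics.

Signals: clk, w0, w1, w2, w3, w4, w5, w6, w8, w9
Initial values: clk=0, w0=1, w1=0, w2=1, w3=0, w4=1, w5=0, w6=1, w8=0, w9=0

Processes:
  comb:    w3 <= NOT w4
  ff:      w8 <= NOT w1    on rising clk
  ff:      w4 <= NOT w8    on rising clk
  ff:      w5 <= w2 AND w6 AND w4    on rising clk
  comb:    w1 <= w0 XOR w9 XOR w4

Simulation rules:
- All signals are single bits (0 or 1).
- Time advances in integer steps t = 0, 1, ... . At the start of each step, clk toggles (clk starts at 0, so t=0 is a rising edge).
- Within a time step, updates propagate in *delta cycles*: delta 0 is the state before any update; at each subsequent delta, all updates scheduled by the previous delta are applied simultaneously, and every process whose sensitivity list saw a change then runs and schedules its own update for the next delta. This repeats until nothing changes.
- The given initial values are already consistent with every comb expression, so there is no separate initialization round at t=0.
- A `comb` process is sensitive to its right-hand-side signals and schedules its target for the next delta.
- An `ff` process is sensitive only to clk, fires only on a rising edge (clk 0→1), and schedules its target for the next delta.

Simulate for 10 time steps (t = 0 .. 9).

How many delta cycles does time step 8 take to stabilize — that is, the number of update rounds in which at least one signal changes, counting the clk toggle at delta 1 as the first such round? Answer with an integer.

2

t0.Δ0 w9=0 w2=1 w0=1 w3=0 w8=0 w4=1 w1=0 clk=0 w6=1 w5=0
t0.Δ1 w9=0 w2=1 w0=1 w3=0 w8=0 w4=1 w1=0 clk=1 w6=1 w5=0
t0.Δ2 w9=0 w2=1 w0=1 w3=0 w8=1 w4=1 w1=0 clk=1 w6=1 w5=1
t1.Δ0 w9=0 w2=1 w0=1 w3=0 w8=1 w4=1 w1=0 clk=1 w6=1 w5=1
t1.Δ1 w9=0 w2=1 w0=1 w3=0 w8=1 w4=1 w1=0 clk=0 w6=1 w5=1
t2.Δ0 w9=0 w2=1 w0=1 w3=0 w8=1 w4=1 w1=0 clk=0 w6=1 w5=1
t2.Δ1 w9=0 w2=1 w0=1 w3=0 w8=1 w4=1 w1=0 clk=1 w6=1 w5=1
t2.Δ2 w9=0 w2=1 w0=1 w3=0 w8=1 w4=0 w1=0 clk=1 w6=1 w5=1
t2.Δ3 w9=0 w2=1 w0=1 w3=1 w8=1 w4=0 w1=1 clk=1 w6=1 w5=1
t3.Δ0 w9=0 w2=1 w0=1 w3=1 w8=1 w4=0 w1=1 clk=1 w6=1 w5=1
t3.Δ1 w9=0 w2=1 w0=1 w3=1 w8=1 w4=0 w1=1 clk=0 w6=1 w5=1
t4.Δ0 w9=0 w2=1 w0=1 w3=1 w8=1 w4=0 w1=1 clk=0 w6=1 w5=1
t4.Δ1 w9=0 w2=1 w0=1 w3=1 w8=1 w4=0 w1=1 clk=1 w6=1 w5=1
t4.Δ2 w9=0 w2=1 w0=1 w3=1 w8=0 w4=0 w1=1 clk=1 w6=1 w5=0
t5.Δ0 w9=0 w2=1 w0=1 w3=1 w8=0 w4=0 w1=1 clk=1 w6=1 w5=0
t5.Δ1 w9=0 w2=1 w0=1 w3=1 w8=0 w4=0 w1=1 clk=0 w6=1 w5=0
t6.Δ0 w9=0 w2=1 w0=1 w3=1 w8=0 w4=0 w1=1 clk=0 w6=1 w5=0
t6.Δ1 w9=0 w2=1 w0=1 w3=1 w8=0 w4=0 w1=1 clk=1 w6=1 w5=0
t6.Δ2 w9=0 w2=1 w0=1 w3=1 w8=0 w4=1 w1=1 clk=1 w6=1 w5=0
t6.Δ3 w9=0 w2=1 w0=1 w3=0 w8=0 w4=1 w1=0 clk=1 w6=1 w5=0
t7.Δ0 w9=0 w2=1 w0=1 w3=0 w8=0 w4=1 w1=0 clk=1 w6=1 w5=0
t7.Δ1 w9=0 w2=1 w0=1 w3=0 w8=0 w4=1 w1=0 clk=0 w6=1 w5=0
t8.Δ0 w9=0 w2=1 w0=1 w3=0 w8=0 w4=1 w1=0 clk=0 w6=1 w5=0
t8.Δ1 w9=0 w2=1 w0=1 w3=0 w8=0 w4=1 w1=0 clk=1 w6=1 w5=0
t8.Δ2 w9=0 w2=1 w0=1 w3=0 w8=1 w4=1 w1=0 clk=1 w6=1 w5=1
t9.Δ0 w9=0 w2=1 w0=1 w3=0 w8=1 w4=1 w1=0 clk=1 w6=1 w5=1
t9.Δ1 w9=0 w2=1 w0=1 w3=0 w8=1 w4=1 w1=0 clk=0 w6=1 w5=1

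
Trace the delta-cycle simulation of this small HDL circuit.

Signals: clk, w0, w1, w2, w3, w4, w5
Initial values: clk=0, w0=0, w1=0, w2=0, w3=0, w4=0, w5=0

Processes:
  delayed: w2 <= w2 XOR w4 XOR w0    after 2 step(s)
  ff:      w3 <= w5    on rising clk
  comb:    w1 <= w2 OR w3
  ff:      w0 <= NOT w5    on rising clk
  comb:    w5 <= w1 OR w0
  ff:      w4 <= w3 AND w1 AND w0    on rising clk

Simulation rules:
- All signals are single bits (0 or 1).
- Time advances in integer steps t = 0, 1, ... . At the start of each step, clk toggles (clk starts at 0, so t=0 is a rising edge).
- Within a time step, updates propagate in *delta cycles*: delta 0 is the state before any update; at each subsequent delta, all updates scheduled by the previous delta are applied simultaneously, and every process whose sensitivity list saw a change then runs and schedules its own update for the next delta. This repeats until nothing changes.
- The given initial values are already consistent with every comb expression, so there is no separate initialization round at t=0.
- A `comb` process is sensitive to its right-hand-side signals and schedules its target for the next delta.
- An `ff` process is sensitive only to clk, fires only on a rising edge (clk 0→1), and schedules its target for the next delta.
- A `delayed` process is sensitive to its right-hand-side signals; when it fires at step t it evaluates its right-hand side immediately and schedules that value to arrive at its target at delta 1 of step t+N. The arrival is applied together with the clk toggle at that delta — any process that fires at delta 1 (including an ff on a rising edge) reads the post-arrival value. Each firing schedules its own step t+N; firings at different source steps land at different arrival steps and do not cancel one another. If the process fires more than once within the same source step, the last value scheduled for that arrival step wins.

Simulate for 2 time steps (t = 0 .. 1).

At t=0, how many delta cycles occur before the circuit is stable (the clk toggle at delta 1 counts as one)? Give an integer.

3

[bits: w5,clk,w0,w4,w1,w2,w3]
t=0: Δ0=0000000 Δ1=0100000 Δ2=0110000 Δ3=1110000 | 3Δ
t=1: Δ0=1110000 Δ1=1010000 | 1Δ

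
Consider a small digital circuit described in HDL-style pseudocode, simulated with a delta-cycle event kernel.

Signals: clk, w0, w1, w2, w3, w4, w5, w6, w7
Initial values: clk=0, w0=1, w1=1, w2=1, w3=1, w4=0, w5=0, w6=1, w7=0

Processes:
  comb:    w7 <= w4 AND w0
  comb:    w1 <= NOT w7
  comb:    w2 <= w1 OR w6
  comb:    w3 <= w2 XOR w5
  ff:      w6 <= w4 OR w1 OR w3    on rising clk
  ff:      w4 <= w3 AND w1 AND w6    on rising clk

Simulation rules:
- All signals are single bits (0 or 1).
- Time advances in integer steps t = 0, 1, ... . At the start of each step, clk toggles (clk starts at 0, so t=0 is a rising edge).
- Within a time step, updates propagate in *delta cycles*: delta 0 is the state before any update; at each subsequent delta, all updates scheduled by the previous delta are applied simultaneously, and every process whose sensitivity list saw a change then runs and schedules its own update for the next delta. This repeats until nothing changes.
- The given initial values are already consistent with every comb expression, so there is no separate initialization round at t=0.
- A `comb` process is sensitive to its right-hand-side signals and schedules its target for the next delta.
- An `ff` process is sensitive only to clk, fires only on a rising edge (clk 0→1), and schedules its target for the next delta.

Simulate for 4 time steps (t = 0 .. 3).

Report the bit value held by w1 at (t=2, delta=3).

0

t0.Δ0 w5=0 w4=0 clk=0 w7=0 w1=1 w6=1 w0=1 w3=1 w2=1
t0.Δ1 w5=0 w4=0 clk=1 w7=0 w1=1 w6=1 w0=1 w3=1 w2=1
t0.Δ2 w5=0 w4=1 clk=1 w7=0 w1=1 w6=1 w0=1 w3=1 w2=1
t0.Δ3 w5=0 w4=1 clk=1 w7=1 w1=1 w6=1 w0=1 w3=1 w2=1
t0.Δ4 w5=0 w4=1 clk=1 w7=1 w1=0 w6=1 w0=1 w3=1 w2=1
t1.Δ0 w5=0 w4=1 clk=1 w7=1 w1=0 w6=1 w0=1 w3=1 w2=1
t1.Δ1 w5=0 w4=1 clk=0 w7=1 w1=0 w6=1 w0=1 w3=1 w2=1
t2.Δ0 w5=0 w4=1 clk=0 w7=1 w1=0 w6=1 w0=1 w3=1 w2=1
t2.Δ1 w5=0 w4=1 clk=1 w7=1 w1=0 w6=1 w0=1 w3=1 w2=1
t2.Δ2 w5=0 w4=0 clk=1 w7=1 w1=0 w6=1 w0=1 w3=1 w2=1
t2.Δ3 w5=0 w4=0 clk=1 w7=0 w1=0 w6=1 w0=1 w3=1 w2=1
t2.Δ4 w5=0 w4=0 clk=1 w7=0 w1=1 w6=1 w0=1 w3=1 w2=1
t3.Δ0 w5=0 w4=0 clk=1 w7=0 w1=1 w6=1 w0=1 w3=1 w2=1
t3.Δ1 w5=0 w4=0 clk=0 w7=0 w1=1 w6=1 w0=1 w3=1 w2=1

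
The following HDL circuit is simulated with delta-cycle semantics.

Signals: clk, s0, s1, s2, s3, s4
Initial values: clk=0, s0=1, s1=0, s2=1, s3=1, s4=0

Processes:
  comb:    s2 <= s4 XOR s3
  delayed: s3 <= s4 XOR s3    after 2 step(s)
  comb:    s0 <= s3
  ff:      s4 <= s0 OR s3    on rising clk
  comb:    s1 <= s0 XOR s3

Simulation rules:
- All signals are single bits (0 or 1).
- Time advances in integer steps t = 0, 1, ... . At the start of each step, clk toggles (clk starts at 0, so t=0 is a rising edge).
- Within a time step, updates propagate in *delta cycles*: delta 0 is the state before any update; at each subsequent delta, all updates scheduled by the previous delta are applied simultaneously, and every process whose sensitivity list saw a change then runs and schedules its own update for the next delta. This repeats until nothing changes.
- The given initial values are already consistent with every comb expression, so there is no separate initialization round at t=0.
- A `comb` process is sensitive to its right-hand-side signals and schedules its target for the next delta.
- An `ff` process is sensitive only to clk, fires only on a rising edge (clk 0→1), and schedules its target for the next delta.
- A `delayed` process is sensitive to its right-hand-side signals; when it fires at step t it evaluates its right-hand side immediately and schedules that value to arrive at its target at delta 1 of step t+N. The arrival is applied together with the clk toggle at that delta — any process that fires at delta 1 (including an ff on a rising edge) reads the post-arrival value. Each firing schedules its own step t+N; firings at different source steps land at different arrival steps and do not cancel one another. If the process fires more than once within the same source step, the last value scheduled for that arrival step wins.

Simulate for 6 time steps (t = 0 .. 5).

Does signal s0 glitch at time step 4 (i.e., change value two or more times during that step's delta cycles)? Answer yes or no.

[bits: s4,s3,s2,clk,s0,s1]
t=0: Δ0=011010 Δ1=011110 Δ2=111110 Δ3=110110 | 3Δ
t=1: Δ0=110110 Δ1=110010 | 1Δ
t=2: Δ0=110010 Δ1=100110 Δ2=101101 Δ3=101100 | 3Δ
t=3: Δ0=101100 Δ1=101000 | 1Δ
t=4: Δ0=101000 Δ1=111100 Δ2=110111 Δ3=110110 | 3Δ
t=5: Δ0=110110 Δ1=110010 | 1Δ

no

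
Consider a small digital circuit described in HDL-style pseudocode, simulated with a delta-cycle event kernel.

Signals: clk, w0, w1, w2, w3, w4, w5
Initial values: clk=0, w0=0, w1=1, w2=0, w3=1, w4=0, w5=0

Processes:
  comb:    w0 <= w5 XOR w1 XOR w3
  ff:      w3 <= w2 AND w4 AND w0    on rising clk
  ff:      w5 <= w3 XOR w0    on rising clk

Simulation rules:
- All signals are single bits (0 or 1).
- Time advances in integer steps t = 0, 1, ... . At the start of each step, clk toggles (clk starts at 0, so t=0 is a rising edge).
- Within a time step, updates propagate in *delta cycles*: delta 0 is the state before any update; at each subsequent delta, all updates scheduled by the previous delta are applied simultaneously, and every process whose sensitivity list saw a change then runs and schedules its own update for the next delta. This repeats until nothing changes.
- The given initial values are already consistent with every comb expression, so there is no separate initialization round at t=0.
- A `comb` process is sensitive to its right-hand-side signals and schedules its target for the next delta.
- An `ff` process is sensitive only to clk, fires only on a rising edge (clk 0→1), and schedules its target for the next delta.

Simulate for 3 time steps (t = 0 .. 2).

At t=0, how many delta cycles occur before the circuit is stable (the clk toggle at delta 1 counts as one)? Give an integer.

2

[bits: w0,w2,w3,w5,w1,clk,w4]
t=0: Δ0=0010100 Δ1=0010110 Δ2=0001110 | 2Δ
t=1: Δ0=0001110 Δ1=0001100 | 1Δ
t=2: Δ0=0001100 Δ1=0001110 Δ2=0000110 Δ3=1000110 | 3Δ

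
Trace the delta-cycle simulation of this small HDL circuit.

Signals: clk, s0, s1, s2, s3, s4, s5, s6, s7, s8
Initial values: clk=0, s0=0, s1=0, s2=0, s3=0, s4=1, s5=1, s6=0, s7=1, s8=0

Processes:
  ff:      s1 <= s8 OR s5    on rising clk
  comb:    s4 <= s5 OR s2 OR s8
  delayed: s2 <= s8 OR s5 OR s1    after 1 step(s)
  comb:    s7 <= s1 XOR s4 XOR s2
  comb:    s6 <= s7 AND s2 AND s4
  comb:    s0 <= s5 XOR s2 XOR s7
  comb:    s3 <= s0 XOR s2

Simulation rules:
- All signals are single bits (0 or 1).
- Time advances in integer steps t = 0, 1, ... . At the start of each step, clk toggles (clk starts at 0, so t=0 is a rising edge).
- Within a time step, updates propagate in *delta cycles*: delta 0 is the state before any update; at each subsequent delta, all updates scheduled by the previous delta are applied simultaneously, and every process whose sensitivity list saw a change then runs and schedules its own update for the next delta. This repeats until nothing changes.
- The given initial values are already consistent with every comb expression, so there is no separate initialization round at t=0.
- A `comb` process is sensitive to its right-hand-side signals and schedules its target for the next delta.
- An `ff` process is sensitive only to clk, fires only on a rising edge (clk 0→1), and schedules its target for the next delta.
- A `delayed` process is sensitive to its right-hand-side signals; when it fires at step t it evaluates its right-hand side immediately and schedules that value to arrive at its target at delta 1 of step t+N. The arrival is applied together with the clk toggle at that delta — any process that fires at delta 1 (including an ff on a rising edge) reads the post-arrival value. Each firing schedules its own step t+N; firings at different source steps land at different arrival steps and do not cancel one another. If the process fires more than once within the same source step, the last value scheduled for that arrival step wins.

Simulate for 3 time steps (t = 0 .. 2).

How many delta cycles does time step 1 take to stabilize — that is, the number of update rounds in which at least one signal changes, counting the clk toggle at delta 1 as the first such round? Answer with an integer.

t=0 Δ0: s4=1 s8=0 s3=0 s2=0 s0=0 s6=0 clk=0 s7=1 s1=0 s5=1
  Δ1: clk:0→1
  Δ2: s1:0→1
  Δ3: s7:1→0
  Δ4: s0:0→1
  Δ5: s3:0→1
  (5Δ to stable)
t=1 Δ0: s4=1 s8=0 s3=1 s2=0 s0=1 s6=0 clk=1 s7=0 s1=1 s5=1
  Δ1: s2:0→1, clk:1→0
  Δ2: s3:1→0, s0:1→0, s7:0→1
  Δ3: s3:0→1, s0:0→1, s6:0→1
  Δ4: s3:1→0
  (4Δ to stable)
t=2 Δ0: s4=1 s8=0 s3=0 s2=1 s0=1 s6=1 clk=0 s7=1 s1=1 s5=1
  Δ1: clk:0→1
  (1Δ to stable)

4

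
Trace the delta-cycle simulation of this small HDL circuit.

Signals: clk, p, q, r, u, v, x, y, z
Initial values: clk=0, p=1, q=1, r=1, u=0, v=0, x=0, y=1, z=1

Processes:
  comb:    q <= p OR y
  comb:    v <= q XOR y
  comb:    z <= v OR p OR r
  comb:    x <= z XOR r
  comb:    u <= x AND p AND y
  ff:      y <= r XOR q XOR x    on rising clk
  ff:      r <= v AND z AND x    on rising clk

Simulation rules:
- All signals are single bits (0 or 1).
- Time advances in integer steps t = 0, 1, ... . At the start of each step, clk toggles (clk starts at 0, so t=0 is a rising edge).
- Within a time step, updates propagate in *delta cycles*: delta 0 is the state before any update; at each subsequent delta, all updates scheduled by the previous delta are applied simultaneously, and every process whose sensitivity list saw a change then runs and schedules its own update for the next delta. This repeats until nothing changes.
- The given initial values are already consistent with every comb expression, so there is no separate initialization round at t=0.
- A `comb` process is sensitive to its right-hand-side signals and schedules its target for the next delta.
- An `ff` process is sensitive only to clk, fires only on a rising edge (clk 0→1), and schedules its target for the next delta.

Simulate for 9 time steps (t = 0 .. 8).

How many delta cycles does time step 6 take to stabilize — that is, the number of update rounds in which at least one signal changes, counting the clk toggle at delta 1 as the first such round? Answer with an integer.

t=0 Δ0: v=0 clk=0 q=1 y=1 u=0 r=1 x=0 z=1 p=1
  Δ1: clk:0→1
  Δ2: y:1→0, r:1→0
  Δ3: v:0→1, x:0→1
  (3Δ to stable)
t=1 Δ0: v=1 clk=1 q=1 y=0 u=0 r=0 x=1 z=1 p=1
  Δ1: clk:1→0
  (1Δ to stable)
t=2 Δ0: v=1 clk=0 q=1 y=0 u=0 r=0 x=1 z=1 p=1
  Δ1: clk:0→1
  Δ2: r:0→1
  Δ3: x:1→0
  (3Δ to stable)
t=3 Δ0: v=1 clk=1 q=1 y=0 u=0 r=1 x=0 z=1 p=1
  Δ1: clk:1→0
  (1Δ to stable)
t=4 Δ0: v=1 clk=0 q=1 y=0 u=0 r=1 x=0 z=1 p=1
  Δ1: clk:0→1
  Δ2: r:1→0
  Δ3: x:0→1
  (3Δ to stable)
t=5 Δ0: v=1 clk=1 q=1 y=0 u=0 r=0 x=1 z=1 p=1
  Δ1: clk:1→0
  (1Δ to stable)
t=6 Δ0: v=1 clk=0 q=1 y=0 u=0 r=0 x=1 z=1 p=1
  Δ1: clk:0→1
  Δ2: r:0→1
  Δ3: x:1→0
  (3Δ to stable)
t=7 Δ0: v=1 clk=1 q=1 y=0 u=0 r=1 x=0 z=1 p=1
  Δ1: clk:1→0
  (1Δ to stable)
t=8 Δ0: v=1 clk=0 q=1 y=0 u=0 r=1 x=0 z=1 p=1
  Δ1: clk:0→1
  Δ2: r:1→0
  Δ3: x:0→1
  (3Δ to stable)

3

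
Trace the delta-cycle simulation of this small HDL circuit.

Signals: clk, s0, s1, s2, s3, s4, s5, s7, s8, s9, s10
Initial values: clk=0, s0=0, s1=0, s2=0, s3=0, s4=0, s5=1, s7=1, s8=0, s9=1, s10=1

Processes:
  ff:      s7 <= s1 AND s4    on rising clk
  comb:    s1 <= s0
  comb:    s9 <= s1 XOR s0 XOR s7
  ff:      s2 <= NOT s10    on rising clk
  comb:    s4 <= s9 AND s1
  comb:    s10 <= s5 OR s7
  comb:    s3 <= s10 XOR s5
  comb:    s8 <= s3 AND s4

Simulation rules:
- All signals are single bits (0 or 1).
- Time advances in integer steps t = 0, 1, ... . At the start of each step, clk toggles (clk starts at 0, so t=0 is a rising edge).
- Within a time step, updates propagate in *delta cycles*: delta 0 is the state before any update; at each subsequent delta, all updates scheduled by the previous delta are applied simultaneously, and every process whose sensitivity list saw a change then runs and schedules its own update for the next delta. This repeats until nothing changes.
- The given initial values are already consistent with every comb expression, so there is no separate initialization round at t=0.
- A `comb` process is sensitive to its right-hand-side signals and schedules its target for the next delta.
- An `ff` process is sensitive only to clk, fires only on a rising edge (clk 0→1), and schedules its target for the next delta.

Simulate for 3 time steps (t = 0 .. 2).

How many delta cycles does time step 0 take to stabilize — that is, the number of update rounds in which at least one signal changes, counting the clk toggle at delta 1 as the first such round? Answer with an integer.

3

t=0 Δ0: s7=1 clk=0 s9=1 s2=0 s3=0 s0=0 s4=0 s5=1 s10=1 s8=0 s1=0
  Δ1: clk:0→1
  Δ2: s7:1→0
  Δ3: s9:1→0
  (3Δ to stable)
t=1 Δ0: s7=0 clk=1 s9=0 s2=0 s3=0 s0=0 s4=0 s5=1 s10=1 s8=0 s1=0
  Δ1: clk:1→0
  (1Δ to stable)
t=2 Δ0: s7=0 clk=0 s9=0 s2=0 s3=0 s0=0 s4=0 s5=1 s10=1 s8=0 s1=0
  Δ1: clk:0→1
  (1Δ to stable)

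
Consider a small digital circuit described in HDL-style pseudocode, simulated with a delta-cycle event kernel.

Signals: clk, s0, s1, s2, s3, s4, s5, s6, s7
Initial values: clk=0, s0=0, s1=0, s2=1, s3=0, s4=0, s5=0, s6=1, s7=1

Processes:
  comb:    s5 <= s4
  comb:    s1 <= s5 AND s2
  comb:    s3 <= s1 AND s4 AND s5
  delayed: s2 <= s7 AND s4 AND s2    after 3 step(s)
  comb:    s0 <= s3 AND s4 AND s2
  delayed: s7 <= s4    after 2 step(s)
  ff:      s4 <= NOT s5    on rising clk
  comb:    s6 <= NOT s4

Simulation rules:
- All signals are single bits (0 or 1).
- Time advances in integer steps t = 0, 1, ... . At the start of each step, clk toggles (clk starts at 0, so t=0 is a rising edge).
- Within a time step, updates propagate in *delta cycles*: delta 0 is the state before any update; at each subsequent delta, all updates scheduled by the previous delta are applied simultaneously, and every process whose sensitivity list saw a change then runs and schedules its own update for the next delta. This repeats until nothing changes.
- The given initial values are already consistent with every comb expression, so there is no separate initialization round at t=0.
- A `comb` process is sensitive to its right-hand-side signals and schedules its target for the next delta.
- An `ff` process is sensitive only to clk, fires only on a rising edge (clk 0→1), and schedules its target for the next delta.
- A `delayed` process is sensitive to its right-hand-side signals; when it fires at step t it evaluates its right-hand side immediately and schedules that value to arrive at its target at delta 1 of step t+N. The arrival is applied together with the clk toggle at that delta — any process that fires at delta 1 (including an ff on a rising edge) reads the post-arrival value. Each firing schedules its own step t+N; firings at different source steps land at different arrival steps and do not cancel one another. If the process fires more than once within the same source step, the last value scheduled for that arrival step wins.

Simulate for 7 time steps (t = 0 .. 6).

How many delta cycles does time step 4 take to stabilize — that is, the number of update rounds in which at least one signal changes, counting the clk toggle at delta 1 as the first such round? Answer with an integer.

6

[bits: s5,s4,s3,clk,s0,s1,s7,s6,s2]
t=0: Δ0=000000111 Δ1=000100111 Δ2=010100111 Δ3=110100101 Δ4=110101101 Δ5=111101101 Δ6=111111101 | 6Δ
t=1: Δ0=111111101 Δ1=111011101 | 1Δ
t=2: Δ0=111011101 Δ1=111111101 Δ2=101111101 Δ3=000101111 Δ4=000100111 | 4Δ
t=3: Δ0=000100111 Δ1=000000111 | 1Δ
t=4: Δ0=000000111 Δ1=000100011 Δ2=010100011 Δ3=110100001 Δ4=110101001 Δ5=111101001 Δ6=111111001 | 6Δ
t=5: Δ0=111111001 Δ1=111011000 Δ2=111000000 Δ3=110000000 | 3Δ
t=6: Δ0=110000000 Δ1=110100100 Δ2=100100100 Δ3=000100110 | 3Δ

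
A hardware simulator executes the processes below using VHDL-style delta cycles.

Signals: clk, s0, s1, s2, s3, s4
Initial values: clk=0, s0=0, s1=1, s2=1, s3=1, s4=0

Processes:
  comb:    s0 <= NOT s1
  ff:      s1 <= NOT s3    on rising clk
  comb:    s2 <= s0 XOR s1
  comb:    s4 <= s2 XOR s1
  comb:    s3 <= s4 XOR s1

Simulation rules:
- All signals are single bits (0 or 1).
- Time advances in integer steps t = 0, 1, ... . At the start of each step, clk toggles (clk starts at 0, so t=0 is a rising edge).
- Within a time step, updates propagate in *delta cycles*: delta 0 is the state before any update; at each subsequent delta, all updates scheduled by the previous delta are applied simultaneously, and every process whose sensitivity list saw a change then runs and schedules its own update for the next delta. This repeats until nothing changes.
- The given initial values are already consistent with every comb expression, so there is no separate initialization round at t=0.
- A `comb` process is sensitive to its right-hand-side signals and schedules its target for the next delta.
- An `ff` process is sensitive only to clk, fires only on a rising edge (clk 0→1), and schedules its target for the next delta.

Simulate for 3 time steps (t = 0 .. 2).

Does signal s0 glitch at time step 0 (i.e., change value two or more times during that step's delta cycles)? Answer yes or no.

no

t=0 Δ0: s3=1 s2=1 s1=1 s0=0 s4=0 clk=0
  Δ1: clk:0→1
  Δ2: s1:1→0
  Δ3: s3:1→0, s2:1→0, s0:0→1, s4:0→1
  Δ4: s3:0→1, s2:0→1, s4:1→0
  Δ5: s3:1→0, s4:0→1
  Δ6: s3:0→1
  (6Δ to stable)
t=1 Δ0: s3=1 s2=1 s1=0 s0=1 s4=1 clk=1
  Δ1: clk:1→0
  (1Δ to stable)
t=2 Δ0: s3=1 s2=1 s1=0 s0=1 s4=1 clk=0
  Δ1: clk:0→1
  (1Δ to stable)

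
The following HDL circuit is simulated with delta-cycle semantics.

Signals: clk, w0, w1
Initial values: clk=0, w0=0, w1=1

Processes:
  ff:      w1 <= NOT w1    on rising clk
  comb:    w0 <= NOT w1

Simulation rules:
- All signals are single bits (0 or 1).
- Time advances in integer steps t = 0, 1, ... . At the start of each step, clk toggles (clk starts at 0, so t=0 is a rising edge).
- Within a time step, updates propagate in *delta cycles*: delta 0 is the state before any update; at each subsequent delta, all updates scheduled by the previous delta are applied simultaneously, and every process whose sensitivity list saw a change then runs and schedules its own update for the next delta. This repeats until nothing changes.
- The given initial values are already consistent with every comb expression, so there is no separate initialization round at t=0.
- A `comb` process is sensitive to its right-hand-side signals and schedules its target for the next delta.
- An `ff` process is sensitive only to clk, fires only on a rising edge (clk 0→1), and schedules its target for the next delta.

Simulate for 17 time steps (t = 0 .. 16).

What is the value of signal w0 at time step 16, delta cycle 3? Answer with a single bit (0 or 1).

[bits: w1,clk,w0]
t=0: Δ0=100 Δ1=110 Δ2=010 Δ3=011 | 3Δ
t=1: Δ0=011 Δ1=001 | 1Δ
t=2: Δ0=001 Δ1=011 Δ2=111 Δ3=110 | 3Δ
t=3: Δ0=110 Δ1=100 | 1Δ
t=4: Δ0=100 Δ1=110 Δ2=010 Δ3=011 | 3Δ
t=5: Δ0=011 Δ1=001 | 1Δ
t=6: Δ0=001 Δ1=011 Δ2=111 Δ3=110 | 3Δ
t=7: Δ0=110 Δ1=100 | 1Δ
t=8: Δ0=100 Δ1=110 Δ2=010 Δ3=011 | 3Δ
t=9: Δ0=011 Δ1=001 | 1Δ
t=10: Δ0=001 Δ1=011 Δ2=111 Δ3=110 | 3Δ
t=11: Δ0=110 Δ1=100 | 1Δ
t=12: Δ0=100 Δ1=110 Δ2=010 Δ3=011 | 3Δ
t=13: Δ0=011 Δ1=001 | 1Δ
t=14: Δ0=001 Δ1=011 Δ2=111 Δ3=110 | 3Δ
t=15: Δ0=110 Δ1=100 | 1Δ
t=16: Δ0=100 Δ1=110 Δ2=010 Δ3=011 | 3Δ

1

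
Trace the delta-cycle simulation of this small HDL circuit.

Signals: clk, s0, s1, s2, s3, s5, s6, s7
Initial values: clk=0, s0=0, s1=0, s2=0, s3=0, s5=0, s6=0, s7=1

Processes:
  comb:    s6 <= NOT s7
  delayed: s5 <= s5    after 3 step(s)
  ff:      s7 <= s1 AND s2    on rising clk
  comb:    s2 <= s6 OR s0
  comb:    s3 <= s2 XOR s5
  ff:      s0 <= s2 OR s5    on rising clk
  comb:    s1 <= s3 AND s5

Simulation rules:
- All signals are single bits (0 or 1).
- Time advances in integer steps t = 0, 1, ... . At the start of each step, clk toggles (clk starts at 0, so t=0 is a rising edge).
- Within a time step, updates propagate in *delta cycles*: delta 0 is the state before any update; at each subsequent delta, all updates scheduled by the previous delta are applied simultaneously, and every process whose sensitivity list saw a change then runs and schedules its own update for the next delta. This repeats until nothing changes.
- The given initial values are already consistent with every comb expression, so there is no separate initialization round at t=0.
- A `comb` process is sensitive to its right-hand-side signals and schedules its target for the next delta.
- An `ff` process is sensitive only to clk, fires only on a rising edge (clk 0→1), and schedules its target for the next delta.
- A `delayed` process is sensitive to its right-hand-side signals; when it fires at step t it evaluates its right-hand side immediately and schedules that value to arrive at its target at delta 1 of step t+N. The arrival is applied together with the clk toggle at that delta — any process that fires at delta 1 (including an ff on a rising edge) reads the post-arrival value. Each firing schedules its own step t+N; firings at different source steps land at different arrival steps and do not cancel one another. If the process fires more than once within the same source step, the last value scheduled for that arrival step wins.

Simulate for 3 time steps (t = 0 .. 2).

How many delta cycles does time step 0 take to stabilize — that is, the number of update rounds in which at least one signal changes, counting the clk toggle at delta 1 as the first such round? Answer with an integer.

5

t0.Δ0 s2=0 s0=0 clk=0 s7=1 s5=0 s1=0 s6=0 s3=0
t0.Δ1 s2=0 s0=0 clk=1 s7=1 s5=0 s1=0 s6=0 s3=0
t0.Δ2 s2=0 s0=0 clk=1 s7=0 s5=0 s1=0 s6=0 s3=0
t0.Δ3 s2=0 s0=0 clk=1 s7=0 s5=0 s1=0 s6=1 s3=0
t0.Δ4 s2=1 s0=0 clk=1 s7=0 s5=0 s1=0 s6=1 s3=0
t0.Δ5 s2=1 s0=0 clk=1 s7=0 s5=0 s1=0 s6=1 s3=1
t1.Δ0 s2=1 s0=0 clk=1 s7=0 s5=0 s1=0 s6=1 s3=1
t1.Δ1 s2=1 s0=0 clk=0 s7=0 s5=0 s1=0 s6=1 s3=1
t2.Δ0 s2=1 s0=0 clk=0 s7=0 s5=0 s1=0 s6=1 s3=1
t2.Δ1 s2=1 s0=0 clk=1 s7=0 s5=0 s1=0 s6=1 s3=1
t2.Δ2 s2=1 s0=1 clk=1 s7=0 s5=0 s1=0 s6=1 s3=1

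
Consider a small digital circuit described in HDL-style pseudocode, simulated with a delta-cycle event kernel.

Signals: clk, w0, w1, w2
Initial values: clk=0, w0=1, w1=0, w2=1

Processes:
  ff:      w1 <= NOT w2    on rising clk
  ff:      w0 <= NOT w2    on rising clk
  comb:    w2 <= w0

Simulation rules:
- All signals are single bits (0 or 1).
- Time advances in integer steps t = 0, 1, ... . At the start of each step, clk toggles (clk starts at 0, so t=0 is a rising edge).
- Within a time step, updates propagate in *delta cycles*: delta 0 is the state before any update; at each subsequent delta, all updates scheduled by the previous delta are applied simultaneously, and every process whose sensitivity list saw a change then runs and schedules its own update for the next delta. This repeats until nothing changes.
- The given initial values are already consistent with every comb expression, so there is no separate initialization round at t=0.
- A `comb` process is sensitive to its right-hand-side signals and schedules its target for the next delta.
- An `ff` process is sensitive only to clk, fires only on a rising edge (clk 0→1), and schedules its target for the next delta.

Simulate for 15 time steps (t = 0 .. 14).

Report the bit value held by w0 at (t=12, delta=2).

0

t=0 Δ0: w0=1 w1=0 clk=0 w2=1
  Δ1: clk:0→1
  Δ2: w0:1→0
  Δ3: w2:1→0
  (3Δ to stable)
t=1 Δ0: w0=0 w1=0 clk=1 w2=0
  Δ1: clk:1→0
  (1Δ to stable)
t=2 Δ0: w0=0 w1=0 clk=0 w2=0
  Δ1: clk:0→1
  Δ2: w0:0→1, w1:0→1
  Δ3: w2:0→1
  (3Δ to stable)
t=3 Δ0: w0=1 w1=1 clk=1 w2=1
  Δ1: clk:1→0
  (1Δ to stable)
t=4 Δ0: w0=1 w1=1 clk=0 w2=1
  Δ1: clk:0→1
  Δ2: w0:1→0, w1:1→0
  Δ3: w2:1→0
  (3Δ to stable)
t=5 Δ0: w0=0 w1=0 clk=1 w2=0
  Δ1: clk:1→0
  (1Δ to stable)
t=6 Δ0: w0=0 w1=0 clk=0 w2=0
  Δ1: clk:0→1
  Δ2: w0:0→1, w1:0→1
  Δ3: w2:0→1
  (3Δ to stable)
t=7 Δ0: w0=1 w1=1 clk=1 w2=1
  Δ1: clk:1→0
  (1Δ to stable)
t=8 Δ0: w0=1 w1=1 clk=0 w2=1
  Δ1: clk:0→1
  Δ2: w0:1→0, w1:1→0
  Δ3: w2:1→0
  (3Δ to stable)
t=9 Δ0: w0=0 w1=0 clk=1 w2=0
  Δ1: clk:1→0
  (1Δ to stable)
t=10 Δ0: w0=0 w1=0 clk=0 w2=0
  Δ1: clk:0→1
  Δ2: w0:0→1, w1:0→1
  Δ3: w2:0→1
  (3Δ to stable)
t=11 Δ0: w0=1 w1=1 clk=1 w2=1
  Δ1: clk:1→0
  (1Δ to stable)
t=12 Δ0: w0=1 w1=1 clk=0 w2=1
  Δ1: clk:0→1
  Δ2: w0:1→0, w1:1→0
  Δ3: w2:1→0
  (3Δ to stable)
t=13 Δ0: w0=0 w1=0 clk=1 w2=0
  Δ1: clk:1→0
  (1Δ to stable)
t=14 Δ0: w0=0 w1=0 clk=0 w2=0
  Δ1: clk:0→1
  Δ2: w0:0→1, w1:0→1
  Δ3: w2:0→1
  (3Δ to stable)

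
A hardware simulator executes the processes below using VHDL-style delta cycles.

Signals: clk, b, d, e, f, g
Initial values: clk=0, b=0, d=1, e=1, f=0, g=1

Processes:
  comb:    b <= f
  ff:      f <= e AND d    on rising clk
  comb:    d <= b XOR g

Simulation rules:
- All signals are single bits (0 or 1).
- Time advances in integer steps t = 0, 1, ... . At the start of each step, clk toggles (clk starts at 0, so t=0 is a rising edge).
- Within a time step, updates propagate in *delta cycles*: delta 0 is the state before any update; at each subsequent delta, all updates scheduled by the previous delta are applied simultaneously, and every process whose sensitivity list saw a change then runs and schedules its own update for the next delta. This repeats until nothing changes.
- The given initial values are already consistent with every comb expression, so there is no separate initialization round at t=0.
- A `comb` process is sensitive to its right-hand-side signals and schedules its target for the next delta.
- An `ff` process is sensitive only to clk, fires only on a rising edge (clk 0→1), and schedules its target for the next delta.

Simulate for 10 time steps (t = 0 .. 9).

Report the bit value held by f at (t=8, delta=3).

t0.Δ0 clk=0 g=1 b=0 f=0 e=1 d=1
t0.Δ1 clk=1 g=1 b=0 f=0 e=1 d=1
t0.Δ2 clk=1 g=1 b=0 f=1 e=1 d=1
t0.Δ3 clk=1 g=1 b=1 f=1 e=1 d=1
t0.Δ4 clk=1 g=1 b=1 f=1 e=1 d=0
t1.Δ0 clk=1 g=1 b=1 f=1 e=1 d=0
t1.Δ1 clk=0 g=1 b=1 f=1 e=1 d=0
t2.Δ0 clk=0 g=1 b=1 f=1 e=1 d=0
t2.Δ1 clk=1 g=1 b=1 f=1 e=1 d=0
t2.Δ2 clk=1 g=1 b=1 f=0 e=1 d=0
t2.Δ3 clk=1 g=1 b=0 f=0 e=1 d=0
t2.Δ4 clk=1 g=1 b=0 f=0 e=1 d=1
t3.Δ0 clk=1 g=1 b=0 f=0 e=1 d=1
t3.Δ1 clk=0 g=1 b=0 f=0 e=1 d=1
t4.Δ0 clk=0 g=1 b=0 f=0 e=1 d=1
t4.Δ1 clk=1 g=1 b=0 f=0 e=1 d=1
t4.Δ2 clk=1 g=1 b=0 f=1 e=1 d=1
t4.Δ3 clk=1 g=1 b=1 f=1 e=1 d=1
t4.Δ4 clk=1 g=1 b=1 f=1 e=1 d=0
t5.Δ0 clk=1 g=1 b=1 f=1 e=1 d=0
t5.Δ1 clk=0 g=1 b=1 f=1 e=1 d=0
t6.Δ0 clk=0 g=1 b=1 f=1 e=1 d=0
t6.Δ1 clk=1 g=1 b=1 f=1 e=1 d=0
t6.Δ2 clk=1 g=1 b=1 f=0 e=1 d=0
t6.Δ3 clk=1 g=1 b=0 f=0 e=1 d=0
t6.Δ4 clk=1 g=1 b=0 f=0 e=1 d=1
t7.Δ0 clk=1 g=1 b=0 f=0 e=1 d=1
t7.Δ1 clk=0 g=1 b=0 f=0 e=1 d=1
t8.Δ0 clk=0 g=1 b=0 f=0 e=1 d=1
t8.Δ1 clk=1 g=1 b=0 f=0 e=1 d=1
t8.Δ2 clk=1 g=1 b=0 f=1 e=1 d=1
t8.Δ3 clk=1 g=1 b=1 f=1 e=1 d=1
t8.Δ4 clk=1 g=1 b=1 f=1 e=1 d=0
t9.Δ0 clk=1 g=1 b=1 f=1 e=1 d=0
t9.Δ1 clk=0 g=1 b=1 f=1 e=1 d=0

1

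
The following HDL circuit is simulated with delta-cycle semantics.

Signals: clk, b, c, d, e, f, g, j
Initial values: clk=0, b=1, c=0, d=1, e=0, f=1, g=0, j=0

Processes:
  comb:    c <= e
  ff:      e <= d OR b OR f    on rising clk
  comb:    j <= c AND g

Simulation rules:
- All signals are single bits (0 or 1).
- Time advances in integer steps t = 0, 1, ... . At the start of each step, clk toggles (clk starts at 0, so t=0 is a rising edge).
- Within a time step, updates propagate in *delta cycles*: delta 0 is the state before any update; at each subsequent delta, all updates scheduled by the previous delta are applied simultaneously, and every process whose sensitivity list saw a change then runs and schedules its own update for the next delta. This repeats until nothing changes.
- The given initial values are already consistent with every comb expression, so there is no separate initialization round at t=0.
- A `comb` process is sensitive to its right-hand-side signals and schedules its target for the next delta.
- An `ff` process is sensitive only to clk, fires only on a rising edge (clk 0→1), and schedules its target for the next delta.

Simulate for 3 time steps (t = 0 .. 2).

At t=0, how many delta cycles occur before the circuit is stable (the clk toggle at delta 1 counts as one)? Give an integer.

3

t=0 Δ0: b=1 g=0 clk=0 d=1 j=0 c=0 f=1 e=0
  Δ1: clk:0→1
  Δ2: e:0→1
  Δ3: c:0→1
  (3Δ to stable)
t=1 Δ0: b=1 g=0 clk=1 d=1 j=0 c=1 f=1 e=1
  Δ1: clk:1→0
  (1Δ to stable)
t=2 Δ0: b=1 g=0 clk=0 d=1 j=0 c=1 f=1 e=1
  Δ1: clk:0→1
  (1Δ to stable)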